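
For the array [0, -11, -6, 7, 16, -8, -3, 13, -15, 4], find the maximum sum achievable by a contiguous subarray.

Using Kadane's algorithm on [0, -11, -6, 7, 16, -8, -3, 13, -15, 4]:

Scanning through the array:
Position 1 (value -11): max_ending_here = -11, max_so_far = 0
Position 2 (value -6): max_ending_here = -6, max_so_far = 0
Position 3 (value 7): max_ending_here = 7, max_so_far = 7
Position 4 (value 16): max_ending_here = 23, max_so_far = 23
Position 5 (value -8): max_ending_here = 15, max_so_far = 23
Position 6 (value -3): max_ending_here = 12, max_so_far = 23
Position 7 (value 13): max_ending_here = 25, max_so_far = 25
Position 8 (value -15): max_ending_here = 10, max_so_far = 25
Position 9 (value 4): max_ending_here = 14, max_so_far = 25

Maximum subarray: [7, 16, -8, -3, 13]
Maximum sum: 25

The maximum subarray is [7, 16, -8, -3, 13] with sum 25. This subarray runs from index 3 to index 7.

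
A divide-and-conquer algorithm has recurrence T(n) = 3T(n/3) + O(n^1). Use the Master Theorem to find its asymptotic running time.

Master Theorem for T(n) = 3T(n/3) + O(n^1):

a = 3, b = 3, c = 1
log_b(a) = log_3(3) = 1.0000

Case 2: c = 1 = log_3(3) = 1.0000
T(n) = O(n^1 log n) = O(n log n)

For T(n) = 3T(n/3) + O(n^1): log_3(3) = 1.0000. This is Case 2 of the Master Theorem (c = log_b(a), equal work at all levels), giving O(n log n).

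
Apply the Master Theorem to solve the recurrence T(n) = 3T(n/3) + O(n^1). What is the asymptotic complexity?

Master Theorem for T(n) = 3T(n/3) + O(n^1):

a = 3, b = 3, c = 1
log_b(a) = log_3(3) = 1.0000

Case 2: c = 1 = log_3(3) = 1.0000
T(n) = O(n^1 log n) = O(n log n)

For T(n) = 3T(n/3) + O(n^1): log_3(3) = 1.0000. This is Case 2 of the Master Theorem (c = log_b(a), equal work at all levels), giving O(n log n).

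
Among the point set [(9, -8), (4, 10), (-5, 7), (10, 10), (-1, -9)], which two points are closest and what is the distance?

Computing all pairwise distances among 5 points:

d((9, -8), (4, 10)) = 18.6815
d((9, -8), (-5, 7)) = 20.5183
d((9, -8), (10, 10)) = 18.0278
d((9, -8), (-1, -9)) = 10.0499
d((4, 10), (-5, 7)) = 9.4868
d((4, 10), (10, 10)) = 6.0 <-- minimum
d((4, 10), (-1, -9)) = 19.6469
d((-5, 7), (10, 10)) = 15.2971
d((-5, 7), (-1, -9)) = 16.4924
d((10, 10), (-1, -9)) = 21.9545

Closest pair: (4, 10) and (10, 10) with distance 6.0

The closest pair is (4, 10) and (10, 10) with Euclidean distance 6.0. For 5 points, brute-force pairwise comparison is shown above. For large n, the divide-and-conquer algorithm (sort by x, recurse on halves, check the dividing strip) achieves O(n log n).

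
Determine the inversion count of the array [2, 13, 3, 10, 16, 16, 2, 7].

Finding inversions in [2, 13, 3, 10, 16, 16, 2, 7]:

(1, 2): arr[1]=13 > arr[2]=3
(1, 3): arr[1]=13 > arr[3]=10
(1, 6): arr[1]=13 > arr[6]=2
(1, 7): arr[1]=13 > arr[7]=7
(2, 6): arr[2]=3 > arr[6]=2
(3, 6): arr[3]=10 > arr[6]=2
(3, 7): arr[3]=10 > arr[7]=7
(4, 6): arr[4]=16 > arr[6]=2
(4, 7): arr[4]=16 > arr[7]=7
(5, 6): arr[5]=16 > arr[6]=2
(5, 7): arr[5]=16 > arr[7]=7

Total inversions: 11

The array has 11 inversion(s): (1,2), (1,3), (1,6), (1,7), (2,6), (3,6), (3,7), (4,6), (4,7), (5,6), (5,7). Each pair (i,j) satisfies i < j and arr[i] > arr[j].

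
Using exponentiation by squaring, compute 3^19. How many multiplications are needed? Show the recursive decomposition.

Computing 3^19 by squaring (build up from 3^1; each line after the first costs one multiplication):

3^1 = 3
3^2 = (3^1)^2 = 3^2 = 9
3^4 = (3^2)^2 = 9^2 = 81
3^8 = (3^4)^2 = 81^2 = 6561
3^9 = 3 * 3^8 = 3 * 6561 = 19683
3^18 = (3^9)^2 = 19683^2 = 387420489
3^19 = 3 * 3^18 = 3 * 387420489 = 1162261467

Result: 1162261467
Multiplications needed: 6 (6 lines after 3^1)

3^19 = 1162261467. Using exponentiation by squaring, this requires 6 multiplications. The key idea: if the exponent is even, square the half-power; if odd, multiply by the base once.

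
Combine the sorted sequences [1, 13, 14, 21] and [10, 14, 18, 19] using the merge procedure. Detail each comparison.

Merging process:

Compare 1 vs 10: take 1 from left. Merged: [1]
Compare 13 vs 10: take 10 from right. Merged: [1, 10]
Compare 13 vs 14: take 13 from left. Merged: [1, 10, 13]
Compare 14 vs 14: take 14 from left. Merged: [1, 10, 13, 14]
Compare 21 vs 14: take 14 from right. Merged: [1, 10, 13, 14, 14]
Compare 21 vs 18: take 18 from right. Merged: [1, 10, 13, 14, 14, 18]
Compare 21 vs 19: take 19 from right. Merged: [1, 10, 13, 14, 14, 18, 19]
Append remaining from left: [21]. Merged: [1, 10, 13, 14, 14, 18, 19, 21]

Final merged array: [1, 10, 13, 14, 14, 18, 19, 21]
Total comparisons: 7

The merged array is [1, 10, 13, 14, 14, 18, 19, 21], requiring 7 comparisons. The merge step runs in O(n) time where n is the total number of elements.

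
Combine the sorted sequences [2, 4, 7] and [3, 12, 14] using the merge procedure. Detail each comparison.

Merging process:

Compare 2 vs 3: take 2 from left. Merged: [2]
Compare 4 vs 3: take 3 from right. Merged: [2, 3]
Compare 4 vs 12: take 4 from left. Merged: [2, 3, 4]
Compare 7 vs 12: take 7 from left. Merged: [2, 3, 4, 7]
Append remaining from right: [12, 14]. Merged: [2, 3, 4, 7, 12, 14]

Final merged array: [2, 3, 4, 7, 12, 14]
Total comparisons: 4

The merged array is [2, 3, 4, 7, 12, 14], requiring 4 comparisons. The merge step runs in O(n) time where n is the total number of elements.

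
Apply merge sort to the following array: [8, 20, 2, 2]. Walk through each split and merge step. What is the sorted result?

Merge sort trace:

Split: [8, 20, 2, 2] -> [8, 20] and [2, 2]
  Split: [8, 20] -> [8] and [20]
  Merge: [8] + [20] -> [8, 20]
  Split: [2, 2] -> [2] and [2]
  Merge: [2] + [2] -> [2, 2]
Merge: [8, 20] + [2, 2] -> [2, 2, 8, 20]

Final sorted array: [2, 2, 8, 20]

The merge sort proceeds by recursively splitting the array and merging sorted halves.
After all merges, the sorted array is [2, 2, 8, 20].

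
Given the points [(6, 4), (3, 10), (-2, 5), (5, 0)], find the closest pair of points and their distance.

Computing all pairwise distances among 4 points:

d((6, 4), (3, 10)) = 6.7082
d((6, 4), (-2, 5)) = 8.0623
d((6, 4), (5, 0)) = 4.1231 <-- minimum
d((3, 10), (-2, 5)) = 7.0711
d((3, 10), (5, 0)) = 10.198
d((-2, 5), (5, 0)) = 8.6023

Closest pair: (6, 4) and (5, 0) with distance 4.1231

The closest pair is (6, 4) and (5, 0) with Euclidean distance 4.1231. For 4 points, brute-force pairwise comparison is shown above. For large n, the divide-and-conquer algorithm (sort by x, recurse on halves, check the dividing strip) achieves O(n log n).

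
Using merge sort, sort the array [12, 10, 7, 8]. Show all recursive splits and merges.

Merge sort trace:

Split: [12, 10, 7, 8] -> [12, 10] and [7, 8]
  Split: [12, 10] -> [12] and [10]
  Merge: [12] + [10] -> [10, 12]
  Split: [7, 8] -> [7] and [8]
  Merge: [7] + [8] -> [7, 8]
Merge: [10, 12] + [7, 8] -> [7, 8, 10, 12]

Final sorted array: [7, 8, 10, 12]

The merge sort proceeds by recursively splitting the array and merging sorted halves.
After all merges, the sorted array is [7, 8, 10, 12].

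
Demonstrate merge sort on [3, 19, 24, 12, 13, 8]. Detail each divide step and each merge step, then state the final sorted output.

Merge sort trace:

Split: [3, 19, 24, 12, 13, 8] -> [3, 19, 24] and [12, 13, 8]
  Split: [3, 19, 24] -> [3] and [19, 24]
    Split: [19, 24] -> [19] and [24]
    Merge: [19] + [24] -> [19, 24]
  Merge: [3] + [19, 24] -> [3, 19, 24]
  Split: [12, 13, 8] -> [12] and [13, 8]
    Split: [13, 8] -> [13] and [8]
    Merge: [13] + [8] -> [8, 13]
  Merge: [12] + [8, 13] -> [8, 12, 13]
Merge: [3, 19, 24] + [8, 12, 13] -> [3, 8, 12, 13, 19, 24]

Final sorted array: [3, 8, 12, 13, 19, 24]

The merge sort proceeds by recursively splitting the array and merging sorted halves.
After all merges, the sorted array is [3, 8, 12, 13, 19, 24].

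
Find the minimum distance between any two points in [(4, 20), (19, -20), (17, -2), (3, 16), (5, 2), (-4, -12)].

Computing all pairwise distances among 6 points:

d((4, 20), (19, -20)) = 42.72
d((4, 20), (17, -2)) = 25.5539
d((4, 20), (3, 16)) = 4.1231 <-- minimum
d((4, 20), (5, 2)) = 18.0278
d((4, 20), (-4, -12)) = 32.9848
d((19, -20), (17, -2)) = 18.1108
d((19, -20), (3, 16)) = 39.3954
d((19, -20), (5, 2)) = 26.0768
d((19, -20), (-4, -12)) = 24.3516
d((17, -2), (3, 16)) = 22.8035
d((17, -2), (5, 2)) = 12.6491
d((17, -2), (-4, -12)) = 23.2594
d((3, 16), (5, 2)) = 14.1421
d((3, 16), (-4, -12)) = 28.8617
d((5, 2), (-4, -12)) = 16.6433

Closest pair: (4, 20) and (3, 16) with distance 4.1231

The closest pair is (4, 20) and (3, 16) with Euclidean distance 4.1231. For 6 points, brute-force pairwise comparison is shown above. For large n, the divide-and-conquer algorithm (sort by x, recurse on halves, check the dividing strip) achieves O(n log n).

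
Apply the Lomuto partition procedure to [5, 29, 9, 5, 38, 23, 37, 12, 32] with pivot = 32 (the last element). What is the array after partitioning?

Lomuto partition with pivot = 32:

Initial array: [5, 29, 9, 5, 38, 23, 37, 12, 32]

arr[0]=5 <= 32: swap with position 0, array becomes [5, 29, 9, 5, 38, 23, 37, 12, 32]
arr[1]=29 <= 32: swap with position 1, array becomes [5, 29, 9, 5, 38, 23, 37, 12, 32]
arr[2]=9 <= 32: swap with position 2, array becomes [5, 29, 9, 5, 38, 23, 37, 12, 32]
arr[3]=5 <= 32: swap with position 3, array becomes [5, 29, 9, 5, 38, 23, 37, 12, 32]
arr[4]=38 > 32: no swap
arr[5]=23 <= 32: swap with position 4, array becomes [5, 29, 9, 5, 23, 38, 37, 12, 32]
arr[6]=37 > 32: no swap
arr[7]=12 <= 32: swap with position 5, array becomes [5, 29, 9, 5, 23, 12, 37, 38, 32]

Place pivot at position 6: [5, 29, 9, 5, 23, 12, 32, 38, 37]
Pivot position: 6

After partitioning with pivot 32, the array becomes [5, 29, 9, 5, 23, 12, 32, 38, 37]. The pivot is placed at index 6. All elements to the left of the pivot are <= 32, and all elements to the right are > 32.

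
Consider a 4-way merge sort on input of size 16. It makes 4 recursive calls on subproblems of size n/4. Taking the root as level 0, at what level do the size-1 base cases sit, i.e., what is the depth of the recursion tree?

For divide and conquer with division factor 4:

Problem sizes at each level:
Level 0: 16
Level 1: 4
Level 2: 1

The root is level 0 and the size-1 base case is level 2 (the tree spans levels 0 through 2, i.e. 3 levels counting the root), so the depth is the number of divisions: log_4(16) = 2

The recursion tree depth is log_4(16) = 2. At each level, the problem size is divided by 4, so it takes 2 divisions to reduce to a base case of size 1. The algorithm makes 4 recursive calls at each level.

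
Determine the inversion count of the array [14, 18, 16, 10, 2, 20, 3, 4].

Finding inversions in [14, 18, 16, 10, 2, 20, 3, 4]:

(0, 3): arr[0]=14 > arr[3]=10
(0, 4): arr[0]=14 > arr[4]=2
(0, 6): arr[0]=14 > arr[6]=3
(0, 7): arr[0]=14 > arr[7]=4
(1, 2): arr[1]=18 > arr[2]=16
(1, 3): arr[1]=18 > arr[3]=10
(1, 4): arr[1]=18 > arr[4]=2
(1, 6): arr[1]=18 > arr[6]=3
(1, 7): arr[1]=18 > arr[7]=4
(2, 3): arr[2]=16 > arr[3]=10
(2, 4): arr[2]=16 > arr[4]=2
(2, 6): arr[2]=16 > arr[6]=3
(2, 7): arr[2]=16 > arr[7]=4
(3, 4): arr[3]=10 > arr[4]=2
(3, 6): arr[3]=10 > arr[6]=3
(3, 7): arr[3]=10 > arr[7]=4
(5, 6): arr[5]=20 > arr[6]=3
(5, 7): arr[5]=20 > arr[7]=4

Total inversions: 18

The array has 18 inversion(s): (0,3), (0,4), (0,6), (0,7), (1,2), (1,3), (1,4), (1,6), (1,7), (2,3), (2,4), (2,6), (2,7), (3,4), (3,6), (3,7), (5,6), (5,7). Each pair (i,j) satisfies i < j and arr[i] > arr[j].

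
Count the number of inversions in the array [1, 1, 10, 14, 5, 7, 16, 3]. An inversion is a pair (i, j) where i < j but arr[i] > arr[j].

Finding inversions in [1, 1, 10, 14, 5, 7, 16, 3]:

(2, 4): arr[2]=10 > arr[4]=5
(2, 5): arr[2]=10 > arr[5]=7
(2, 7): arr[2]=10 > arr[7]=3
(3, 4): arr[3]=14 > arr[4]=5
(3, 5): arr[3]=14 > arr[5]=7
(3, 7): arr[3]=14 > arr[7]=3
(4, 7): arr[4]=5 > arr[7]=3
(5, 7): arr[5]=7 > arr[7]=3
(6, 7): arr[6]=16 > arr[7]=3

Total inversions: 9

The array has 9 inversion(s): (2,4), (2,5), (2,7), (3,4), (3,5), (3,7), (4,7), (5,7), (6,7). Each pair (i,j) satisfies i < j and arr[i] > arr[j].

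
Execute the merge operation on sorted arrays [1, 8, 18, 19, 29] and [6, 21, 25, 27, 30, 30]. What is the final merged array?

Merging process:

Compare 1 vs 6: take 1 from left. Merged: [1]
Compare 8 vs 6: take 6 from right. Merged: [1, 6]
Compare 8 vs 21: take 8 from left. Merged: [1, 6, 8]
Compare 18 vs 21: take 18 from left. Merged: [1, 6, 8, 18]
Compare 19 vs 21: take 19 from left. Merged: [1, 6, 8, 18, 19]
Compare 29 vs 21: take 21 from right. Merged: [1, 6, 8, 18, 19, 21]
Compare 29 vs 25: take 25 from right. Merged: [1, 6, 8, 18, 19, 21, 25]
Compare 29 vs 27: take 27 from right. Merged: [1, 6, 8, 18, 19, 21, 25, 27]
Compare 29 vs 30: take 29 from left. Merged: [1, 6, 8, 18, 19, 21, 25, 27, 29]
Append remaining from right: [30, 30]. Merged: [1, 6, 8, 18, 19, 21, 25, 27, 29, 30, 30]

Final merged array: [1, 6, 8, 18, 19, 21, 25, 27, 29, 30, 30]
Total comparisons: 9

The merged array is [1, 6, 8, 18, 19, 21, 25, 27, 29, 30, 30], requiring 9 comparisons. The merge step runs in O(n) time where n is the total number of elements.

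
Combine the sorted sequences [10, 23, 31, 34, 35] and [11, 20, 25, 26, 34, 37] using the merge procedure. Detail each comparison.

Merging process:

Compare 10 vs 11: take 10 from left. Merged: [10]
Compare 23 vs 11: take 11 from right. Merged: [10, 11]
Compare 23 vs 20: take 20 from right. Merged: [10, 11, 20]
Compare 23 vs 25: take 23 from left. Merged: [10, 11, 20, 23]
Compare 31 vs 25: take 25 from right. Merged: [10, 11, 20, 23, 25]
Compare 31 vs 26: take 26 from right. Merged: [10, 11, 20, 23, 25, 26]
Compare 31 vs 34: take 31 from left. Merged: [10, 11, 20, 23, 25, 26, 31]
Compare 34 vs 34: take 34 from left. Merged: [10, 11, 20, 23, 25, 26, 31, 34]
Compare 35 vs 34: take 34 from right. Merged: [10, 11, 20, 23, 25, 26, 31, 34, 34]
Compare 35 vs 37: take 35 from left. Merged: [10, 11, 20, 23, 25, 26, 31, 34, 34, 35]
Append remaining from right: [37]. Merged: [10, 11, 20, 23, 25, 26, 31, 34, 34, 35, 37]

Final merged array: [10, 11, 20, 23, 25, 26, 31, 34, 34, 35, 37]
Total comparisons: 10

The merged array is [10, 11, 20, 23, 25, 26, 31, 34, 34, 35, 37], requiring 10 comparisons. The merge step runs in O(n) time where n is the total number of elements.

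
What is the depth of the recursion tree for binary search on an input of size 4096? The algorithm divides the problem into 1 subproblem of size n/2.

For divide and conquer with division factor 2:

Problem sizes at each level:
Level 0: 4096
Level 1: 2048
Level 2: 1024
Level 3: 512
Level 4: 256
Level 5: 128
Level 6: 64
Level 7: 32
Level 8: 16
Level 9: 8
Level 10: 4
Level 11: 2
Level 12: 1

The root is level 0 and the size-1 base case is level 12 (the tree spans levels 0 through 12, i.e. 13 levels counting the root), so the depth is the number of divisions: log_2(4096) = 12

The recursion tree depth is log_2(4096) = 12. At each level, the problem size is divided by 2, so it takes 12 divisions to reduce to a base case of size 1. The algorithm makes 1 recursive call at each level.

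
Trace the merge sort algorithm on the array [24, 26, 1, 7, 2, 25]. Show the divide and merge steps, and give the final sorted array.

Merge sort trace:

Split: [24, 26, 1, 7, 2, 25] -> [24, 26, 1] and [7, 2, 25]
  Split: [24, 26, 1] -> [24] and [26, 1]
    Split: [26, 1] -> [26] and [1]
    Merge: [26] + [1] -> [1, 26]
  Merge: [24] + [1, 26] -> [1, 24, 26]
  Split: [7, 2, 25] -> [7] and [2, 25]
    Split: [2, 25] -> [2] and [25]
    Merge: [2] + [25] -> [2, 25]
  Merge: [7] + [2, 25] -> [2, 7, 25]
Merge: [1, 24, 26] + [2, 7, 25] -> [1, 2, 7, 24, 25, 26]

Final sorted array: [1, 2, 7, 24, 25, 26]

The merge sort proceeds by recursively splitting the array and merging sorted halves.
After all merges, the sorted array is [1, 2, 7, 24, 25, 26].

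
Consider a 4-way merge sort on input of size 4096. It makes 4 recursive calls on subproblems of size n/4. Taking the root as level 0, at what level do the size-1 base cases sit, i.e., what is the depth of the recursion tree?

For divide and conquer with division factor 4:

Problem sizes at each level:
Level 0: 4096
Level 1: 1024
Level 2: 256
Level 3: 64
Level 4: 16
Level 5: 4
Level 6: 1

The root is level 0 and the size-1 base case is level 6 (the tree spans levels 0 through 6, i.e. 7 levels counting the root), so the depth is the number of divisions: log_4(4096) = 6

The recursion tree depth is log_4(4096) = 6. At each level, the problem size is divided by 4, so it takes 6 divisions to reduce to a base case of size 1. The algorithm makes 4 recursive calls at each level.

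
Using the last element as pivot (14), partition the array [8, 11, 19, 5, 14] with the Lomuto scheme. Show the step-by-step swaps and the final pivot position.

Lomuto partition with pivot = 14:

Initial array: [8, 11, 19, 5, 14]

arr[0]=8 <= 14: swap with position 0, array becomes [8, 11, 19, 5, 14]
arr[1]=11 <= 14: swap with position 1, array becomes [8, 11, 19, 5, 14]
arr[2]=19 > 14: no swap
arr[3]=5 <= 14: swap with position 2, array becomes [8, 11, 5, 19, 14]

Place pivot at position 3: [8, 11, 5, 14, 19]
Pivot position: 3

After partitioning with pivot 14, the array becomes [8, 11, 5, 14, 19]. The pivot is placed at index 3. All elements to the left of the pivot are <= 14, and all elements to the right are > 14.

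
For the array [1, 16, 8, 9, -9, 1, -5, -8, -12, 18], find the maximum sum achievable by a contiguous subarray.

Using Kadane's algorithm on [1, 16, 8, 9, -9, 1, -5, -8, -12, 18]:

Scanning through the array:
Position 1 (value 16): max_ending_here = 17, max_so_far = 17
Position 2 (value 8): max_ending_here = 25, max_so_far = 25
Position 3 (value 9): max_ending_here = 34, max_so_far = 34
Position 4 (value -9): max_ending_here = 25, max_so_far = 34
Position 5 (value 1): max_ending_here = 26, max_so_far = 34
Position 6 (value -5): max_ending_here = 21, max_so_far = 34
Position 7 (value -8): max_ending_here = 13, max_so_far = 34
Position 8 (value -12): max_ending_here = 1, max_so_far = 34
Position 9 (value 18): max_ending_here = 19, max_so_far = 34

Maximum subarray: [1, 16, 8, 9]
Maximum sum: 34

The maximum subarray is [1, 16, 8, 9] with sum 34. This subarray runs from index 0 to index 3.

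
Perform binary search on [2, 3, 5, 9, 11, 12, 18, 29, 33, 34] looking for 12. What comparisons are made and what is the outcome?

Binary search for 12 in [2, 3, 5, 9, 11, 12, 18, 29, 33, 34]:

lo=0, hi=9, mid=4, arr[mid]=11 -> 11 < 12, search right half
lo=5, hi=9, mid=7, arr[mid]=29 -> 29 > 12, search left half
lo=5, hi=6, mid=5, arr[mid]=12 -> Found target at index 5!

Binary search finds 12 at index 5 after 3 comparisons. The search repeatedly halves the search space by comparing with the middle element.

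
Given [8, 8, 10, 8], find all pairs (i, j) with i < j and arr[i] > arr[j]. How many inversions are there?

Finding inversions in [8, 8, 10, 8]:

(2, 3): arr[2]=10 > arr[3]=8

Total inversions: 1

The array has 1 inversion(s): (2,3). Each pair (i,j) satisfies i < j and arr[i] > arr[j].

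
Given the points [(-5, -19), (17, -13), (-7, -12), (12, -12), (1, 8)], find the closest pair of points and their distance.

Computing all pairwise distances among 5 points:

d((-5, -19), (17, -13)) = 22.8035
d((-5, -19), (-7, -12)) = 7.2801
d((-5, -19), (12, -12)) = 18.3848
d((-5, -19), (1, 8)) = 27.6586
d((17, -13), (-7, -12)) = 24.0208
d((17, -13), (12, -12)) = 5.099 <-- minimum
d((17, -13), (1, 8)) = 26.4008
d((-7, -12), (12, -12)) = 19.0
d((-7, -12), (1, 8)) = 21.5407
d((12, -12), (1, 8)) = 22.8254

Closest pair: (17, -13) and (12, -12) with distance 5.099

The closest pair is (17, -13) and (12, -12) with Euclidean distance 5.099. For 5 points, brute-force pairwise comparison is shown above. For large n, the divide-and-conquer algorithm (sort by x, recurse on halves, check the dividing strip) achieves O(n log n).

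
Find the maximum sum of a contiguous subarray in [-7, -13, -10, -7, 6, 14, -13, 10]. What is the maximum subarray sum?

Using Kadane's algorithm on [-7, -13, -10, -7, 6, 14, -13, 10]:

Scanning through the array:
Position 1 (value -13): max_ending_here = -13, max_so_far = -7
Position 2 (value -10): max_ending_here = -10, max_so_far = -7
Position 3 (value -7): max_ending_here = -7, max_so_far = -7
Position 4 (value 6): max_ending_here = 6, max_so_far = 6
Position 5 (value 14): max_ending_here = 20, max_so_far = 20
Position 6 (value -13): max_ending_here = 7, max_so_far = 20
Position 7 (value 10): max_ending_here = 17, max_so_far = 20

Maximum subarray: [6, 14]
Maximum sum: 20

The maximum subarray is [6, 14] with sum 20. This subarray runs from index 4 to index 5.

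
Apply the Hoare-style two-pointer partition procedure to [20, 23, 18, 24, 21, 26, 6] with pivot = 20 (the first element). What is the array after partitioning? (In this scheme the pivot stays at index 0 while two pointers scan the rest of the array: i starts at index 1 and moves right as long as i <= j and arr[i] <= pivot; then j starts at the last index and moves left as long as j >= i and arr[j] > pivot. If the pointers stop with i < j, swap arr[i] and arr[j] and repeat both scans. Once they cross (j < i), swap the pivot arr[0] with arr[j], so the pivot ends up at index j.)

Hoare-style two-pointer partition with pivot = 20:

Initial array: [20, 23, 18, 24, 21, 26, 6]

Pointers start at i = 1, j = 6.
i stops at index 1 (arr[1]=23 > 20), j stops at index 6 (arr[6]=6 <= 20): swap arr[1] and arr[6], array becomes [20, 6, 18, 24, 21, 26, 23]
i ends at 3, j ends at 2: the pointers have crossed (j < i), so scanning stops.

Swap pivot arr[0] with arr[2] to place pivot at position 2: [18, 6, 20, 24, 21, 26, 23]
Pivot position: 2

After partitioning with pivot 20, the array becomes [18, 6, 20, 24, 21, 26, 23]. The pivot is placed at index 2. All elements to the left of the pivot are <= 20, and all elements to the right are > 20.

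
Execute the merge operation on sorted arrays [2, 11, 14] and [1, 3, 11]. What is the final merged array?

Merging process:

Compare 2 vs 1: take 1 from right. Merged: [1]
Compare 2 vs 3: take 2 from left. Merged: [1, 2]
Compare 11 vs 3: take 3 from right. Merged: [1, 2, 3]
Compare 11 vs 11: take 11 from left. Merged: [1, 2, 3, 11]
Compare 14 vs 11: take 11 from right. Merged: [1, 2, 3, 11, 11]
Append remaining from left: [14]. Merged: [1, 2, 3, 11, 11, 14]

Final merged array: [1, 2, 3, 11, 11, 14]
Total comparisons: 5

The merged array is [1, 2, 3, 11, 11, 14], requiring 5 comparisons. The merge step runs in O(n) time where n is the total number of elements.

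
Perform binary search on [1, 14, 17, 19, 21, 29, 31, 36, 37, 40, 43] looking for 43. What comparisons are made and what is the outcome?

Binary search for 43 in [1, 14, 17, 19, 21, 29, 31, 36, 37, 40, 43]:

lo=0, hi=10, mid=5, arr[mid]=29 -> 29 < 43, search right half
lo=6, hi=10, mid=8, arr[mid]=37 -> 37 < 43, search right half
lo=9, hi=10, mid=9, arr[mid]=40 -> 40 < 43, search right half
lo=10, hi=10, mid=10, arr[mid]=43 -> Found target at index 10!

Binary search finds 43 at index 10 after 4 comparisons. The search repeatedly halves the search space by comparing with the middle element.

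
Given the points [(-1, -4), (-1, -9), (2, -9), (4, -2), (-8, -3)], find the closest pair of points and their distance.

Computing all pairwise distances among 5 points:

d((-1, -4), (-1, -9)) = 5.0
d((-1, -4), (2, -9)) = 5.831
d((-1, -4), (4, -2)) = 5.3852
d((-1, -4), (-8, -3)) = 7.0711
d((-1, -9), (2, -9)) = 3.0 <-- minimum
d((-1, -9), (4, -2)) = 8.6023
d((-1, -9), (-8, -3)) = 9.2195
d((2, -9), (4, -2)) = 7.2801
d((2, -9), (-8, -3)) = 11.6619
d((4, -2), (-8, -3)) = 12.0416

Closest pair: (-1, -9) and (2, -9) with distance 3.0

The closest pair is (-1, -9) and (2, -9) with Euclidean distance 3.0. For 5 points, brute-force pairwise comparison is shown above. For large n, the divide-and-conquer algorithm (sort by x, recurse on halves, check the dividing strip) achieves O(n log n).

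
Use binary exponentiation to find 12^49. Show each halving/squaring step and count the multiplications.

Computing 12^49 by squaring (build up from 12^1; each line after the first costs one multiplication):

12^1 = 12
12^2 = (12^1)^2 = 12^2 = 144
12^3 = 12 * 12^2 = 12 * 144 = 1728
12^6 = (12^3)^2 = 1728^2 = 2985984
12^12 = (12^6)^2 = 2985984^2 = 8916100448256
12^24 = (12^12)^2 = 8916100448256^2 = 79496847203390844133441536
12^48 = (12^24)^2 = 79496847203390844133441536^2 = 6319748715279270675921934218987893281199411530039296
12^49 = 12 * 12^48 = 12 * 6319748715279270675921934218987893281199411530039296 = 75836984583351248111063210627854719374392938360471552

Result: 75836984583351248111063210627854719374392938360471552
Multiplications needed: 7 (7 lines after 12^1)

12^49 = 75836984583351248111063210627854719374392938360471552. Using exponentiation by squaring, this requires 7 multiplications. The key idea: if the exponent is even, square the half-power; if odd, multiply by the base once.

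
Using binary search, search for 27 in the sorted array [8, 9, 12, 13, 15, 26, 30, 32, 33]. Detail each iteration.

Binary search for 27 in [8, 9, 12, 13, 15, 26, 30, 32, 33]:

lo=0, hi=8, mid=4, arr[mid]=15 -> 15 < 27, search right half
lo=5, hi=8, mid=6, arr[mid]=30 -> 30 > 27, search left half
lo=5, hi=5, mid=5, arr[mid]=26 -> 26 < 27, search right half
lo=6 > hi=5, target 27 not found

Binary search determines that 27 is not in the array after 3 comparisons. The search space was exhausted without finding the target.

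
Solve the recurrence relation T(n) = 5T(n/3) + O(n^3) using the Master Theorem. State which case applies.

Master Theorem for T(n) = 5T(n/3) + O(n^3):

a = 5, b = 3, c = 3
log_b(a) = log_3(5) = 1.4650

Case 3: c = 3 > log_3(5) = 1.4650
T(n) = O(n^3) = O(n^3)

For T(n) = 5T(n/3) + O(n^3): log_3(5) = 1.4650. This is Case 3 of the Master Theorem (c > log_b(a), work dominated by root), giving O(n^3).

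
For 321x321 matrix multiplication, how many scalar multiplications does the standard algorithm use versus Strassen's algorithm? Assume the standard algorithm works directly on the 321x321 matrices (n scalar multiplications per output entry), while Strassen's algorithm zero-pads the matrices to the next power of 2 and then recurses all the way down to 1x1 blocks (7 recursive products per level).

Matrix multiplication for 321x321 matrices:

Strassen's algorithm requires power-of-2 dimensions. Pad 321x321 to 512x512 (next power of 2).

Standard algorithm: 321^3 = 33076161 multiplications
Strassen's algorithm: 7^(log2(512)) = 7^9 = 40353607 multiplications
Difference: 33076161 - 40353607 = -7277446 (Strassen uses MORE here due to padding overhead — for small or just-over-power-of-2 n, padding can outweigh the per-level savings)

Standard: 33076161 multiplications (321^3). Strassen: 40353607 multiplications (7^9, after padding to 512x512). Strassen reduces 8 recursive multiplications to 7 at each level.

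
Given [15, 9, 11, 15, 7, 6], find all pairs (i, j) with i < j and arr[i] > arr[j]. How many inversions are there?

Finding inversions in [15, 9, 11, 15, 7, 6]:

(0, 1): arr[0]=15 > arr[1]=9
(0, 2): arr[0]=15 > arr[2]=11
(0, 4): arr[0]=15 > arr[4]=7
(0, 5): arr[0]=15 > arr[5]=6
(1, 4): arr[1]=9 > arr[4]=7
(1, 5): arr[1]=9 > arr[5]=6
(2, 4): arr[2]=11 > arr[4]=7
(2, 5): arr[2]=11 > arr[5]=6
(3, 4): arr[3]=15 > arr[4]=7
(3, 5): arr[3]=15 > arr[5]=6
(4, 5): arr[4]=7 > arr[5]=6

Total inversions: 11

The array has 11 inversion(s): (0,1), (0,2), (0,4), (0,5), (1,4), (1,5), (2,4), (2,5), (3,4), (3,5), (4,5). Each pair (i,j) satisfies i < j and arr[i] > arr[j].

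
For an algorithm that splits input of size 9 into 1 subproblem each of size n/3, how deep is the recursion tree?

For divide and conquer with division factor 3:

Problem sizes at each level:
Level 0: 9
Level 1: 3
Level 2: 1

The root is level 0 and the size-1 base case is level 2 (the tree spans levels 0 through 2, i.e. 3 levels counting the root), so the depth is the number of divisions: log_3(9) = 2

The recursion tree depth is log_3(9) = 2. At each level, the problem size is divided by 3, so it takes 2 divisions to reduce to a base case of size 1. The algorithm makes 1 recursive call at each level.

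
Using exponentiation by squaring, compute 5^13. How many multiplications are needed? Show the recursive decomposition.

Computing 5^13 by squaring (build up from 5^1; each line after the first costs one multiplication):

5^1 = 5
5^2 = (5^1)^2 = 5^2 = 25
5^3 = 5 * 5^2 = 5 * 25 = 125
5^6 = (5^3)^2 = 125^2 = 15625
5^12 = (5^6)^2 = 15625^2 = 244140625
5^13 = 5 * 5^12 = 5 * 244140625 = 1220703125

Result: 1220703125
Multiplications needed: 5 (5 lines after 5^1)

5^13 = 1220703125. Using exponentiation by squaring, this requires 5 multiplications. The key idea: if the exponent is even, square the half-power; if odd, multiply by the base once.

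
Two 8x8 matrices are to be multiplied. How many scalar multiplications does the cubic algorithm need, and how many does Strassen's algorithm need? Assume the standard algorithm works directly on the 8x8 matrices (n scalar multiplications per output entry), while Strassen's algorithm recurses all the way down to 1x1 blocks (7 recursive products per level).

Matrix multiplication for 8x8 matrices:

Standard algorithm: 8^3 = 512 multiplications
Strassen's algorithm: 7^(log2(8)) = 7^3 = 343 multiplications
Savings: 512 - 343 = 169 multiplications

Standard: 512 multiplications (8^3). Strassen: 343 multiplications (7^3). Strassen reduces 8 recursive multiplications to 7 at each level.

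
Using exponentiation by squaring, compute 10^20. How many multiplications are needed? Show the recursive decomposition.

Computing 10^20 by squaring (build up from 10^1; each line after the first costs one multiplication):

10^1 = 10
10^2 = (10^1)^2 = 10^2 = 100
10^4 = (10^2)^2 = 100^2 = 10000
10^5 = 10 * 10^4 = 10 * 10000 = 100000
10^10 = (10^5)^2 = 100000^2 = 10000000000
10^20 = (10^10)^2 = 10000000000^2 = 100000000000000000000

Result: 100000000000000000000
Multiplications needed: 5 (5 lines after 10^1)

10^20 = 100000000000000000000. Using exponentiation by squaring, this requires 5 multiplications. The key idea: if the exponent is even, square the half-power; if odd, multiply by the base once.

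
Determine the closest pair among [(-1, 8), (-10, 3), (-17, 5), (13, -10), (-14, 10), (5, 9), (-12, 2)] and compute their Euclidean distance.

Computing all pairwise distances among 7 points:

d((-1, 8), (-10, 3)) = 10.2956
d((-1, 8), (-17, 5)) = 16.2788
d((-1, 8), (13, -10)) = 22.8035
d((-1, 8), (-14, 10)) = 13.1529
d((-1, 8), (5, 9)) = 6.0828
d((-1, 8), (-12, 2)) = 12.53
d((-10, 3), (-17, 5)) = 7.2801
d((-10, 3), (13, -10)) = 26.4197
d((-10, 3), (-14, 10)) = 8.0623
d((-10, 3), (5, 9)) = 16.1555
d((-10, 3), (-12, 2)) = 2.2361 <-- minimum
d((-17, 5), (13, -10)) = 33.541
d((-17, 5), (-14, 10)) = 5.831
d((-17, 5), (5, 9)) = 22.3607
d((-17, 5), (-12, 2)) = 5.831
d((13, -10), (-14, 10)) = 33.6006
d((13, -10), (5, 9)) = 20.6155
d((13, -10), (-12, 2)) = 27.7308
d((-14, 10), (5, 9)) = 19.0263
d((-14, 10), (-12, 2)) = 8.2462
d((5, 9), (-12, 2)) = 18.3848

Closest pair: (-10, 3) and (-12, 2) with distance 2.2361

The closest pair is (-10, 3) and (-12, 2) with Euclidean distance 2.2361. For 7 points, brute-force pairwise comparison is shown above. For large n, the divide-and-conquer algorithm (sort by x, recurse on halves, check the dividing strip) achieves O(n log n).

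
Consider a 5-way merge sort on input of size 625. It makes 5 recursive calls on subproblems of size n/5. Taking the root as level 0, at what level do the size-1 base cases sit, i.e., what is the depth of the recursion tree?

For divide and conquer with division factor 5:

Problem sizes at each level:
Level 0: 625
Level 1: 125
Level 2: 25
Level 3: 5
Level 4: 1

The root is level 0 and the size-1 base case is level 4 (the tree spans levels 0 through 4, i.e. 5 levels counting the root), so the depth is the number of divisions: log_5(625) = 4

The recursion tree depth is log_5(625) = 4. At each level, the problem size is divided by 5, so it takes 4 divisions to reduce to a base case of size 1. The algorithm makes 5 recursive calls at each level.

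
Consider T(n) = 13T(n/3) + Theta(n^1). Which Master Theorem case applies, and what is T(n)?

Master Theorem for T(n) = 13T(n/3) + O(n^1):

a = 13, b = 3, c = 1
log_b(a) = log_3(13) = 2.3347

Case 1: c = 1 < log_3(13) = 2.3347
T(n) = O(n^(log_3 13))

For T(n) = 13T(n/3) + O(n^1): log_3(13) = 2.3347. This is Case 1 of the Master Theorem (c < log_b(a), work dominated by leaves), giving O(n^(log_3 13)).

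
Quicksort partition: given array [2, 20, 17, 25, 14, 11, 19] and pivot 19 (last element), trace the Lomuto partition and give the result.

Lomuto partition with pivot = 19:

Initial array: [2, 20, 17, 25, 14, 11, 19]

arr[0]=2 <= 19: swap with position 0, array becomes [2, 20, 17, 25, 14, 11, 19]
arr[1]=20 > 19: no swap
arr[2]=17 <= 19: swap with position 1, array becomes [2, 17, 20, 25, 14, 11, 19]
arr[3]=25 > 19: no swap
arr[4]=14 <= 19: swap with position 2, array becomes [2, 17, 14, 25, 20, 11, 19]
arr[5]=11 <= 19: swap with position 3, array becomes [2, 17, 14, 11, 20, 25, 19]

Place pivot at position 4: [2, 17, 14, 11, 19, 25, 20]
Pivot position: 4

After partitioning with pivot 19, the array becomes [2, 17, 14, 11, 19, 25, 20]. The pivot is placed at index 4. All elements to the left of the pivot are <= 19, and all elements to the right are > 19.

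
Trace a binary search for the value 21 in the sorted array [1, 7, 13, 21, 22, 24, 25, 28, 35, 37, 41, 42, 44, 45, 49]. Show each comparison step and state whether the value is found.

Binary search for 21 in [1, 7, 13, 21, 22, 24, 25, 28, 35, 37, 41, 42, 44, 45, 49]:

lo=0, hi=14, mid=7, arr[mid]=28 -> 28 > 21, search left half
lo=0, hi=6, mid=3, arr[mid]=21 -> Found target at index 3!

Binary search finds 21 at index 3 after 2 comparisons. The search repeatedly halves the search space by comparing with the middle element.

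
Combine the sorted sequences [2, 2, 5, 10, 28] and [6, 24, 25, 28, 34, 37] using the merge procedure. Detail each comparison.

Merging process:

Compare 2 vs 6: take 2 from left. Merged: [2]
Compare 2 vs 6: take 2 from left. Merged: [2, 2]
Compare 5 vs 6: take 5 from left. Merged: [2, 2, 5]
Compare 10 vs 6: take 6 from right. Merged: [2, 2, 5, 6]
Compare 10 vs 24: take 10 from left. Merged: [2, 2, 5, 6, 10]
Compare 28 vs 24: take 24 from right. Merged: [2, 2, 5, 6, 10, 24]
Compare 28 vs 25: take 25 from right. Merged: [2, 2, 5, 6, 10, 24, 25]
Compare 28 vs 28: take 28 from left. Merged: [2, 2, 5, 6, 10, 24, 25, 28]
Append remaining from right: [28, 34, 37]. Merged: [2, 2, 5, 6, 10, 24, 25, 28, 28, 34, 37]

Final merged array: [2, 2, 5, 6, 10, 24, 25, 28, 28, 34, 37]
Total comparisons: 8

The merged array is [2, 2, 5, 6, 10, 24, 25, 28, 28, 34, 37], requiring 8 comparisons. The merge step runs in O(n) time where n is the total number of elements.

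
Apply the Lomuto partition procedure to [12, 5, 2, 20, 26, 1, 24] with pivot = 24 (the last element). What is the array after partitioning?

Lomuto partition with pivot = 24:

Initial array: [12, 5, 2, 20, 26, 1, 24]

arr[0]=12 <= 24: swap with position 0, array becomes [12, 5, 2, 20, 26, 1, 24]
arr[1]=5 <= 24: swap with position 1, array becomes [12, 5, 2, 20, 26, 1, 24]
arr[2]=2 <= 24: swap with position 2, array becomes [12, 5, 2, 20, 26, 1, 24]
arr[3]=20 <= 24: swap with position 3, array becomes [12, 5, 2, 20, 26, 1, 24]
arr[4]=26 > 24: no swap
arr[5]=1 <= 24: swap with position 4, array becomes [12, 5, 2, 20, 1, 26, 24]

Place pivot at position 5: [12, 5, 2, 20, 1, 24, 26]
Pivot position: 5

After partitioning with pivot 24, the array becomes [12, 5, 2, 20, 1, 24, 26]. The pivot is placed at index 5. All elements to the left of the pivot are <= 24, and all elements to the right are > 24.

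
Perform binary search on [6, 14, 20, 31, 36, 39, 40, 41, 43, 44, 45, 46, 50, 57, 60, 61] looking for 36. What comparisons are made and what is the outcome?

Binary search for 36 in [6, 14, 20, 31, 36, 39, 40, 41, 43, 44, 45, 46, 50, 57, 60, 61]:

lo=0, hi=15, mid=7, arr[mid]=41 -> 41 > 36, search left half
lo=0, hi=6, mid=3, arr[mid]=31 -> 31 < 36, search right half
lo=4, hi=6, mid=5, arr[mid]=39 -> 39 > 36, search left half
lo=4, hi=4, mid=4, arr[mid]=36 -> Found target at index 4!

Binary search finds 36 at index 4 after 4 comparisons. The search repeatedly halves the search space by comparing with the middle element.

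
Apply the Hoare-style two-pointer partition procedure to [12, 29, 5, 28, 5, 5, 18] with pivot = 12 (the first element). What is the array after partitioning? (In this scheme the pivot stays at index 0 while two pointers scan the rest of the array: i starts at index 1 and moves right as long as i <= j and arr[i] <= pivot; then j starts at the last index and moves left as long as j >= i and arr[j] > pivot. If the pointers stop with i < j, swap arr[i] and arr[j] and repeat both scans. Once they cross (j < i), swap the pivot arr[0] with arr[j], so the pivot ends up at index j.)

Hoare-style two-pointer partition with pivot = 12:

Initial array: [12, 29, 5, 28, 5, 5, 18]

Pointers start at i = 1, j = 6.
i stops at index 1 (arr[1]=29 > 12), j stops at index 5 (arr[5]=5 <= 12): swap arr[1] and arr[5], array becomes [12, 5, 5, 28, 5, 29, 18]
i stops at index 3 (arr[3]=28 > 12), j stops at index 4 (arr[4]=5 <= 12): swap arr[3] and arr[4], array becomes [12, 5, 5, 5, 28, 29, 18]
i ends at 4, j ends at 3: the pointers have crossed (j < i), so scanning stops.

Swap pivot arr[0] with arr[3] to place pivot at position 3: [5, 5, 5, 12, 28, 29, 18]
Pivot position: 3

After partitioning with pivot 12, the array becomes [5, 5, 5, 12, 28, 29, 18]. The pivot is placed at index 3. All elements to the left of the pivot are <= 12, and all elements to the right are > 12.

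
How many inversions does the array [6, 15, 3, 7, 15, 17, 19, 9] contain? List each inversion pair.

Finding inversions in [6, 15, 3, 7, 15, 17, 19, 9]:

(0, 2): arr[0]=6 > arr[2]=3
(1, 2): arr[1]=15 > arr[2]=3
(1, 3): arr[1]=15 > arr[3]=7
(1, 7): arr[1]=15 > arr[7]=9
(4, 7): arr[4]=15 > arr[7]=9
(5, 7): arr[5]=17 > arr[7]=9
(6, 7): arr[6]=19 > arr[7]=9

Total inversions: 7

The array has 7 inversion(s): (0,2), (1,2), (1,3), (1,7), (4,7), (5,7), (6,7). Each pair (i,j) satisfies i < j and arr[i] > arr[j].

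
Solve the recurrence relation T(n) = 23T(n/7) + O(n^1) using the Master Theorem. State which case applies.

Master Theorem for T(n) = 23T(n/7) + O(n^1):

a = 23, b = 7, c = 1
log_b(a) = log_7(23) = 1.6113

Case 1: c = 1 < log_7(23) = 1.6113
T(n) = O(n^(log_7 23))

For T(n) = 23T(n/7) + O(n^1): log_7(23) = 1.6113. This is Case 1 of the Master Theorem (c < log_b(a), work dominated by leaves), giving O(n^(log_7 23)).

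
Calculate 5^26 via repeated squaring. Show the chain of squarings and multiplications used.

Computing 5^26 by squaring (build up from 5^1; each line after the first costs one multiplication):

5^1 = 5
5^2 = (5^1)^2 = 5^2 = 25
5^3 = 5 * 5^2 = 5 * 25 = 125
5^6 = (5^3)^2 = 125^2 = 15625
5^12 = (5^6)^2 = 15625^2 = 244140625
5^13 = 5 * 5^12 = 5 * 244140625 = 1220703125
5^26 = (5^13)^2 = 1220703125^2 = 1490116119384765625

Result: 1490116119384765625
Multiplications needed: 6 (6 lines after 5^1)

5^26 = 1490116119384765625. Using exponentiation by squaring, this requires 6 multiplications. The key idea: if the exponent is even, square the half-power; if odd, multiply by the base once.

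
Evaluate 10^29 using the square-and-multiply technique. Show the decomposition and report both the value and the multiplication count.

Computing 10^29 by squaring (build up from 10^1; each line after the first costs one multiplication):

10^1 = 10
10^2 = (10^1)^2 = 10^2 = 100
10^3 = 10 * 10^2 = 10 * 100 = 1000
10^6 = (10^3)^2 = 1000^2 = 1000000
10^7 = 10 * 10^6 = 10 * 1000000 = 10000000
10^14 = (10^7)^2 = 10000000^2 = 100000000000000
10^28 = (10^14)^2 = 100000000000000^2 = 10000000000000000000000000000
10^29 = 10 * 10^28 = 10 * 10000000000000000000000000000 = 100000000000000000000000000000

Result: 100000000000000000000000000000
Multiplications needed: 7 (7 lines after 10^1)

10^29 = 100000000000000000000000000000. Using exponentiation by squaring, this requires 7 multiplications. The key idea: if the exponent is even, square the half-power; if odd, multiply by the base once.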